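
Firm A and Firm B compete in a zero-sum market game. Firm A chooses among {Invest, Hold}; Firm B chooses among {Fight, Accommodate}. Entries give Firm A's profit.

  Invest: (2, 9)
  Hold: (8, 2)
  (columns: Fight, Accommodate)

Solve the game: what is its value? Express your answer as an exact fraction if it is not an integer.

68/13

Row minima: Invest → 2, Hold → 2; maximin = 2.
Column maxima: Fight → 8, Accommodate → 9; minimax = 8.
2 ≠ 8, so there is no saddle point; optimal play is mixed.
Let Firm A play Invest with probability p. Expected payoff against Fight: 2p + 8(1−p) = −6p + 8; against Accommodate: 9p + 2(1−p) = 7p + 2.
Setting these equal: −6p + 8 = 7p + 2 ⇒ −13p = -6 ⇒ p = 6/13, and the value is (-6)·(6/13) + 8 = 68/13.
For Firm B: with q = P(Fight), equating Invest's and Hold's payoffs gives −7q + 9 = 6q + 2 ⇒ q = 7/13.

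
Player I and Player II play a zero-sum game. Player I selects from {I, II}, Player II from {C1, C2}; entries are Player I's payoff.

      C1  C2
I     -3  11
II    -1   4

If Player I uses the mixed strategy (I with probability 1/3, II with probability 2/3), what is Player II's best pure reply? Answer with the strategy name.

C1

If Player II plays C1, Player I's expected payoff is (1/3)·(-3) + (2/3)·(-1) = -5/3.
If Player II plays C2, Player I's expected payoff is (1/3)·11 + (2/3)·4 = 19/3.
Player II minimizes Player I's payoff; the smallest is -5/3, so the best response is C1.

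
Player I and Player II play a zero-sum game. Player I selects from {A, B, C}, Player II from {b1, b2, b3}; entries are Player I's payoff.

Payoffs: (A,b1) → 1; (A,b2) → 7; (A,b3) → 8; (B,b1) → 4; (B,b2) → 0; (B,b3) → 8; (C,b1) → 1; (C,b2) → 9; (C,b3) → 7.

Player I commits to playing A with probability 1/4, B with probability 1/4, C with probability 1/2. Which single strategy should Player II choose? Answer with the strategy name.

b1

If Player II plays b1, Player I's expected payoff is (1/4)·1 + (1/4)·4 + (1/2)·1 = 7/4.
If Player II plays b2, Player I's expected payoff is (1/4)·7 + (1/4)·0 + (1/2)·9 = 25/4.
If Player II plays b3, Player I's expected payoff is (1/4)·8 + (1/4)·8 + (1/2)·7 = 15/2.
Player II minimizes Player I's payoff; the smallest is 7/4, so the best response is b1.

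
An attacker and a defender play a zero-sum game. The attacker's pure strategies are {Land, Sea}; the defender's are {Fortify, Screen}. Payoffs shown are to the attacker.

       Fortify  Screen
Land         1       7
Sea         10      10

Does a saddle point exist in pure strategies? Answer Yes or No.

Row minima: Land → 1, Sea → 10; maximin = 10.
Column maxima: Fortify → 10, Screen → 10; minimax = 10.
maximin = minimax = 10, so a saddle point exists.

Yes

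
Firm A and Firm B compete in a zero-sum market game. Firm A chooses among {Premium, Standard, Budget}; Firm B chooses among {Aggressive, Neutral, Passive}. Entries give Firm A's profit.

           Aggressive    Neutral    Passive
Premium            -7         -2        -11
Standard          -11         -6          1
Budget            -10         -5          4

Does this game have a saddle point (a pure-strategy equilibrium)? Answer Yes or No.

Row minima: Premium → -11, Standard → -11, Budget → -10; maximin = -10.
Column maxima: Aggressive → -7, Neutral → -2, Passive → 4; minimax = -7.
-10 ≠ -7, so no pure-strategy equilibrium exists.

No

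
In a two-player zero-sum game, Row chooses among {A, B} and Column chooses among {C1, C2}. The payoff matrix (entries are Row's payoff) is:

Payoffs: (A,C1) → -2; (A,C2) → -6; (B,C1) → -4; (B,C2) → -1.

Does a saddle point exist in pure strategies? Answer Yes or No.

No

Row minima: A → -6, B → -4; maximin = -4.
Column maxima: C1 → -2, C2 → -1; minimax = -2.
-4 ≠ -2, so no pure-strategy equilibrium exists.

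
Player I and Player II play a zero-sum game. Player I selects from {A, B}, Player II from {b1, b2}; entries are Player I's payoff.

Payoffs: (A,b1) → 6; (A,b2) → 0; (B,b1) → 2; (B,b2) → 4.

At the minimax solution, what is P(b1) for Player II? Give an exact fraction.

1/2

Row minima: A → 0, B → 2; maximin = 2.
Column maxima: b1 → 6, b2 → 4; minimax = 4.
2 ≠ 4, so there is no saddle point; optimal play is mixed.
Let Player I play A with probability p. Expected payoff against b1: 6p + 2(1−p) = 4p + 2; against b2: 0p + 4(1−p) = −4p + 4.
Setting these equal: 4p + 2 = −4p + 4 ⇒ 8p = 2 ⇒ p = 1/4, and the value is (4)·(1/4) + 2 = 3.
For Player II: with q = P(b1), equating A's and B's payoffs gives 6q = −2q + 4 ⇒ q = 1/2.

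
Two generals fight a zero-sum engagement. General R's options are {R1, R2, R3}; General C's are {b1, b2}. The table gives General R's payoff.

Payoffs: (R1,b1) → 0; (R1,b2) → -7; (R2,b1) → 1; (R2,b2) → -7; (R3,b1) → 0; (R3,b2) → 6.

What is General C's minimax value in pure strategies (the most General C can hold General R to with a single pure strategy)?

1

Column maxima: b1 → 1, b2 → 6.
The smallest of these is 1.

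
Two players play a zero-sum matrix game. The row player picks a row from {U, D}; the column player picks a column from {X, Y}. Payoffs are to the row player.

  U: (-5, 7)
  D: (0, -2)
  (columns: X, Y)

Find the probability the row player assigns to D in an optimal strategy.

Row minima: U → -5, D → -2; maximin = -2.
Column maxima: X → 0, Y → 7; minimax = 0.
-2 ≠ 0, so there is no saddle point; optimal play is mixed.
Let the row player play U with probability p. Expected payoff against X: (-5)p + 0(1−p) = −5p; against Y: 7p + (-2)(1−p) = 9p − 2.
Setting these equal: −5p = 9p − 2 ⇒ −14p = -2 ⇒ p = 1/7, and the value is (-5)·(1/7) = -5/7.
For the column player: with q = P(X), equating U's and D's payoffs gives −12q + 7 = 2q − 2 ⇒ q = 9/14.

6/7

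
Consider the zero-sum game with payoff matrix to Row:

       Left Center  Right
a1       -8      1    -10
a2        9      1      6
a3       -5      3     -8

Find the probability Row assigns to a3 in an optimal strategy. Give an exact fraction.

5/16

Row minima: a1 → -10, a2 → 1, a3 → -8; maximin = 1.
Column maxima: Left → 9, Center → 3, Right → 6; minimax = 3.
1 ≠ 3, so there is no saddle point; optimal play is mixed.
a1 is strictly dominated by a3, so Row never plays it.
Left is strictly dominated by Right (it gives Row strictly more in every row), so Column never plays it.
On the remaining 2×2 (a2, a3 vs Center, Right):
Let Row play a2 with probability p. Expected payoff against Center: 1p + 3(1−p) = −2p + 3; against Right: 6p + (-8)(1−p) = 14p − 8.
Setting these equal: −2p + 3 = 14p − 8 ⇒ −16p = -11 ⇒ p = 11/16, and the value is (-2)·(11/16) + 3 = 13/8.
For Column: with q = P(Center), equating a2's and a3's payoffs gives −5q + 6 = 11q − 8 ⇒ q = 7/8.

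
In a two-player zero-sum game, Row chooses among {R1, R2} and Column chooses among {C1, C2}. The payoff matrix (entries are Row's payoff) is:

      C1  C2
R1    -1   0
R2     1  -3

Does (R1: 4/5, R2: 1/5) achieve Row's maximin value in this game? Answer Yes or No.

Yes

Against C1 this mix gives (4/5)·(-1) + (1/5)·1 = -3/5.
Against C2 this mix gives (4/5)·0 + (1/5)·(-3) = -3/5.
All of Column's active replies (C1, C2) yield -3/5, and no column does worse for Row. The mix makes Column indifferent and guarantees -3/5, so it is optimal.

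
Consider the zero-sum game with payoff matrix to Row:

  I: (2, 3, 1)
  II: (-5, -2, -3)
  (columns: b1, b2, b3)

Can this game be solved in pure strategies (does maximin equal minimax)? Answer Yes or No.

Row minima: I → 1, II → -5; maximin = 1.
Column maxima: b1 → 2, b2 → 3, b3 → 1; minimax = 1.
maximin = minimax = 1, so a saddle point exists.

Yes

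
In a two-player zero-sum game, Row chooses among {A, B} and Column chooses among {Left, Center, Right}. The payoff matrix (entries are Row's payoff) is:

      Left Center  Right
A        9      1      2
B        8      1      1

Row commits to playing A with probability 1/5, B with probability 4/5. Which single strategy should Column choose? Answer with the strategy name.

If Column plays Left, Row's expected payoff is (1/5)·9 + (4/5)·8 = 41/5.
If Column plays Center, Row's expected payoff is (1/5)·1 + (4/5)·1 = 1.
If Column plays Right, Row's expected payoff is (1/5)·2 + (4/5)·1 = 6/5.
Column minimizes Row's payoff; the smallest is 1, so the best response is Center.

Center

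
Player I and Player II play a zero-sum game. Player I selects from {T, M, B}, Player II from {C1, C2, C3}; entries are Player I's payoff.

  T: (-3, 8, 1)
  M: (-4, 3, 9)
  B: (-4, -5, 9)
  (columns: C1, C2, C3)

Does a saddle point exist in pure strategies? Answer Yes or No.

Row minima: T → -3, M → -4, B → -5; maximin = -3.
Column maxima: C1 → -3, C2 → 8, C3 → 9; minimax = -3.
maximin = minimax = -3, so a saddle point exists.

Yes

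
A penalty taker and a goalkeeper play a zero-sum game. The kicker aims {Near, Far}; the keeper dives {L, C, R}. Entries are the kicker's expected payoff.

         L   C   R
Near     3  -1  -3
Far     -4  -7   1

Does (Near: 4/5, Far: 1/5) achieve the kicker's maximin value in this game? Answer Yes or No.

Yes

Against L this mix gives (4/5)·3 + (1/5)·(-4) = 8/5.
Against C this mix gives (4/5)·(-1) + (1/5)·(-7) = -11/5.
Against R this mix gives (4/5)·(-3) + (1/5)·1 = -11/5.
All of the keeper's active replies (C, R) yield -11/5, and no column does worse for the kicker. The mix makes the keeper indifferent and guarantees -11/5, so it is optimal.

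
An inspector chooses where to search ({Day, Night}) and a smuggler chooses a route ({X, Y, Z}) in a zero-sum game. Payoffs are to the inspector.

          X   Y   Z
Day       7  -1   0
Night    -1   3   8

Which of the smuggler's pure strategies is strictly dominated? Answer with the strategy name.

Y holds the inspector's payoff strictly below Z in every row: -1 < 0, 3 < 8.
So Z is strictly dominated for the smuggler.

Z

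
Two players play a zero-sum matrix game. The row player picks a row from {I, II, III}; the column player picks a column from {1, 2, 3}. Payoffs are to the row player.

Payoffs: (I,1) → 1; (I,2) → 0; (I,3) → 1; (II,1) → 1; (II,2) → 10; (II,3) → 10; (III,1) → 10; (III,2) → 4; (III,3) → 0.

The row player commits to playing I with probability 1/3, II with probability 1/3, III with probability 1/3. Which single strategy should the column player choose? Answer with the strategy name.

If the column player plays 1, the row player's expected payoff is (1/3)·1 + (1/3)·1 + (1/3)·10 = 4.
If the column player plays 2, the row player's expected payoff is (1/3)·0 + (1/3)·10 + (1/3)·4 = 14/3.
If the column player plays 3, the row player's expected payoff is (1/3)·1 + (1/3)·10 + (1/3)·0 = 11/3.
The column player minimizes the row player's payoff; the smallest is 11/3, so the best response is 3.

3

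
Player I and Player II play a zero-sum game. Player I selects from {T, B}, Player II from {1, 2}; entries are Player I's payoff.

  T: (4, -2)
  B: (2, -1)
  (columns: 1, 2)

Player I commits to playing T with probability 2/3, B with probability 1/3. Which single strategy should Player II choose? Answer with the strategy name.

2

If Player II plays 1, Player I's expected payoff is (2/3)·4 + (1/3)·2 = 10/3.
If Player II plays 2, Player I's expected payoff is (2/3)·(-2) + (1/3)·(-1) = -5/3.
Player II minimizes Player I's payoff; the smallest is -5/3, so the best response is 2.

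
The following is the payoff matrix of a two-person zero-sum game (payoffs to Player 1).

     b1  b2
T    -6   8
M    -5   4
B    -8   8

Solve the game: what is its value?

Row minima: T → -6, M → -5, B → -8; maximin = -5.
Column maxima: b1 → -5, b2 → 8; minimax = -5.
Since maximin = minimax = -5, there is a saddle point and the value is -5.

-5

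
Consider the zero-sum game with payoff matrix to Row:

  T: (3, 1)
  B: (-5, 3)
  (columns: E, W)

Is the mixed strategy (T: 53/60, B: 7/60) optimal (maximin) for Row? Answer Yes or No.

No

Against E this mix gives (53/60)·3 + (7/60)·(-5) = 31/15.
Against W this mix gives (53/60)·1 + (7/60)·3 = 37/30.
Column will play W, holding Row to 37/30. Shifting weight toward the row that does better against W would raise this floor (the equalizing mix achieves 7/5 against both W and E), so the proposed strategy is not optimal.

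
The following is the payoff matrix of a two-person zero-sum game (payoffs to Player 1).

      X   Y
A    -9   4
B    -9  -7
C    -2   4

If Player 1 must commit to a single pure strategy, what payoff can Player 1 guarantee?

-2

Row minima: A → -9, B → -9, C → -2.
The best of these is -2.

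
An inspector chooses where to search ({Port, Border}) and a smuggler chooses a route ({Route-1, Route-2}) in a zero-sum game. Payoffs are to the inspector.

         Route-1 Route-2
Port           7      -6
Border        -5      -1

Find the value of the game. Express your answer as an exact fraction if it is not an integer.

Row minima: Port → -6, Border → -5; maximin = -5.
Column maxima: Route-1 → 7, Route-2 → -1; minimax = -1.
-5 ≠ -1, so there is no saddle point; optimal play is mixed.
Let the inspector play Port with probability p. Expected payoff against Route-1: 7p + (-5)(1−p) = 12p − 5; against Route-2: (-6)p + (-1)(1−p) = −5p − 1.
Setting these equal: 12p − 5 = −5p − 1 ⇒ 17p = 4 ⇒ p = 4/17, and the value is (12)·(4/17) − 5 = -37/17.
For the smuggler: with q = P(Route-1), equating Port's and Border's payoffs gives 13q − 6 = −4q − 1 ⇒ q = 5/17.

-37/17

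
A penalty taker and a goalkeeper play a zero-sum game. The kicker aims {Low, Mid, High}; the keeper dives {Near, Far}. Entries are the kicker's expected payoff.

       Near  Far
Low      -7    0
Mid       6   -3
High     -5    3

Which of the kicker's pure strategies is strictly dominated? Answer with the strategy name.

Low

High gives a strictly higher payoff than Low against every column: -5 > -7, 3 > 0.
So Low is strictly dominated and the kicker never plays it.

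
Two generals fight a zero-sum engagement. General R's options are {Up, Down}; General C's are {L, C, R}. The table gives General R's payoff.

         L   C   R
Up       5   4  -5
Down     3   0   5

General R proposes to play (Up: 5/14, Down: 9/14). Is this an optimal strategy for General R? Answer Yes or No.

Yes

Against L this mix gives (5/14)·5 + (9/14)·3 = 26/7.
Against C this mix gives (5/14)·4 + (9/14)·0 = 10/7.
Against R this mix gives (5/14)·(-5) + (9/14)·5 = 10/7.
All of General C's active replies (C, R) yield 10/7, and no column does worse for General R. The mix makes General C indifferent and guarantees 10/7, so it is optimal.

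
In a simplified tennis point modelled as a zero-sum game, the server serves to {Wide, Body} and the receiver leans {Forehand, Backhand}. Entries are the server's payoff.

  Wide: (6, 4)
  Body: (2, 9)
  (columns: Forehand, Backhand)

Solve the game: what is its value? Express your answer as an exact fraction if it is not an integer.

46/9

Row minima: Wide → 4, Body → 2; maximin = 4.
Column maxima: Forehand → 6, Backhand → 9; minimax = 6.
4 ≠ 6, so there is no saddle point; optimal play is mixed.
Let the server play Wide with probability p. Expected payoff against Forehand: 6p + 2(1−p) = 4p + 2; against Backhand: 4p + 9(1−p) = −5p + 9.
Setting these equal: 4p + 2 = −5p + 9 ⇒ 9p = 7 ⇒ p = 7/9, and the value is (4)·(7/9) + 2 = 46/9.
For the receiver: with q = P(Forehand), equating Wide's and Body's payoffs gives 2q + 4 = −7q + 9 ⇒ q = 5/9.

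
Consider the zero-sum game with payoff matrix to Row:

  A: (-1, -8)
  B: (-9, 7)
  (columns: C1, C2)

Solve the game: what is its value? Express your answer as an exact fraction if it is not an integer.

Row minima: A → -8, B → -9; maximin = -8.
Column maxima: C1 → -1, C2 → 7; minimax = -1.
-8 ≠ -1, so there is no saddle point; optimal play is mixed.
Let Row play A with probability p. Expected payoff against C1: (-1)p + (-9)(1−p) = 8p − 9; against C2: (-8)p + 7(1−p) = −15p + 7.
Setting these equal: 8p − 9 = −15p + 7 ⇒ 23p = 16 ⇒ p = 16/23, and the value is (8)·(16/23) − 9 = -79/23.
For Column: with q = P(C1), equating A's and B's payoffs gives 7q − 8 = −16q + 7 ⇒ q = 15/23.

-79/23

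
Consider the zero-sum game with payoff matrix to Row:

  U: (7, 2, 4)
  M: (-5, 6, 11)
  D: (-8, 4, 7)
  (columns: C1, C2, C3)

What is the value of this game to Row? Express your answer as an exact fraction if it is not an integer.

13/4

Row minima: U → 2, M → -5, D → -8; maximin = 2.
Column maxima: C1 → 7, C2 → 6, C3 → 11; minimax = 6.
2 ≠ 6, so there is no saddle point; optimal play is mixed.
D is strictly dominated by M, so Row never plays it.
C3 is strictly dominated by C2 (it gives Row strictly more in every row), so Column never plays it.
On the remaining 2×2 (U, M vs C1, C2):
Let Row play U with probability p. Expected payoff against C1: 7p + (-5)(1−p) = 12p − 5; against C2: 2p + 6(1−p) = −4p + 6.
Setting these equal: 12p − 5 = −4p + 6 ⇒ 16p = 11 ⇒ p = 11/16, and the value is (12)·(11/16) − 5 = 13/4.
For Column: with q = P(C1), equating U's and M's payoffs gives 5q + 2 = −11q + 6 ⇒ q = 1/4.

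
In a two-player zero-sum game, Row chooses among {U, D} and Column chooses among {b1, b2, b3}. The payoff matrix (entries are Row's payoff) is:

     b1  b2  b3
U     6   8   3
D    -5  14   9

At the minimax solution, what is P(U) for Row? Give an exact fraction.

14/17

Row minima: U → 3, D → -5; maximin = 3.
Column maxima: b1 → 6, b2 → 14, b3 → 9; minimax = 6.
3 ≠ 6, so there is no saddle point; optimal play is mixed.
b2 is strictly dominated by b1 (it gives Row strictly more in every row), so Column never plays it.
On the remaining 2×2 (U, D vs b1, b3):
Let Row play U with probability p. Expected payoff against b1: 6p + (-5)(1−p) = 11p − 5; against b3: 3p + 9(1−p) = −6p + 9.
Setting these equal: 11p − 5 = −6p + 9 ⇒ 17p = 14 ⇒ p = 14/17, and the value is (11)·(14/17) − 5 = 69/17.
For Column: with q = P(b1), equating U's and D's payoffs gives 3q + 3 = −14q + 9 ⇒ q = 6/17.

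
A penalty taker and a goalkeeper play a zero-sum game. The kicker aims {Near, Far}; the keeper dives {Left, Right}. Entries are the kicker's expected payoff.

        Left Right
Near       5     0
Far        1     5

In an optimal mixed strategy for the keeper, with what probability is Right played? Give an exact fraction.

4/9

Row minima: Near → 0, Far → 1; maximin = 1.
Column maxima: Left → 5, Right → 5; minimax = 5.
1 ≠ 5, so there is no saddle point; optimal play is mixed.
Let the kicker play Near with probability p. Expected payoff against Left: 5p + 1(1−p) = 4p + 1; against Right: 0p + 5(1−p) = −5p + 5.
Setting these equal: 4p + 1 = −5p + 5 ⇒ 9p = 4 ⇒ p = 4/9, and the value is (4)·(4/9) + 1 = 25/9.
For the keeper: with q = P(Left), equating Near's and Far's payoffs gives 5q = −4q + 5 ⇒ q = 5/9.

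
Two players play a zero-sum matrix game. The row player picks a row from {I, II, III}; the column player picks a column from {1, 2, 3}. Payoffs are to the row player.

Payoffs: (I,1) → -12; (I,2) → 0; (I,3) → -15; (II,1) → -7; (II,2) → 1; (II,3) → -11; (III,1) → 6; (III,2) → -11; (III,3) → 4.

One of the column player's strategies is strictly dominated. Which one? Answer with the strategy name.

3 holds the row player's payoff strictly below 1 in every row: -15 < -12, -11 < -7, 4 < 6.
So 1 is strictly dominated for the column player.

1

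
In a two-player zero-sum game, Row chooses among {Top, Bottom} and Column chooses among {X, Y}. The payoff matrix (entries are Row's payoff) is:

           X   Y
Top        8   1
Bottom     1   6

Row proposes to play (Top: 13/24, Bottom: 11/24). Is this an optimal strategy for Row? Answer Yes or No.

Against X this mix gives (13/24)·8 + (11/24)·1 = 115/24.
Against Y this mix gives (13/24)·1 + (11/24)·6 = 79/24.
Column will play Y, holding Row to 79/24. Shifting weight toward the row that does better against Y would raise this floor (the equalizing mix achieves 47/12 against both Y and X), so the proposed strategy is not optimal.

No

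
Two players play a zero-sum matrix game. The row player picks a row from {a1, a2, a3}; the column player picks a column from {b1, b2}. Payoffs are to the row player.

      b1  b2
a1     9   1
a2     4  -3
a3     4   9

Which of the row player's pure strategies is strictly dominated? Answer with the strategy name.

a2

a1 gives a strictly higher payoff than a2 against every column: 9 > 4, 1 > -3.
So a2 is strictly dominated and the row player never plays it.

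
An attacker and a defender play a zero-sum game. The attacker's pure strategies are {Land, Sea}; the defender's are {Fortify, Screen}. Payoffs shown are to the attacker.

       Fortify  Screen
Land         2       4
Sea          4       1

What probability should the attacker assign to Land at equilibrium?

3/5

Row minima: Land → 2, Sea → 1; maximin = 2.
Column maxima: Fortify → 4, Screen → 4; minimax = 4.
2 ≠ 4, so there is no saddle point; optimal play is mixed.
Let the attacker play Land with probability p. Expected payoff against Fortify: 2p + 4(1−p) = −2p + 4; against Screen: 4p + 1(1−p) = 3p + 1.
Setting these equal: −2p + 4 = 3p + 1 ⇒ −5p = -3 ⇒ p = 3/5, and the value is (-2)·(3/5) + 4 = 14/5.
For the defender: with q = P(Fortify), equating Land's and Sea's payoffs gives −2q + 4 = 3q + 1 ⇒ q = 3/5.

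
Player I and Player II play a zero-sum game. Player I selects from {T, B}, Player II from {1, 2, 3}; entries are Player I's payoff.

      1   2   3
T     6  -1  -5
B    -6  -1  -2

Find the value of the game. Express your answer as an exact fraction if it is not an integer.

Row minima: T → -5, B → -6; maximin = -5.
Column maxima: 1 → 6, 2 → -1, 3 → -2; minimax = -2.
-5 ≠ -2, so there is no saddle point; optimal play is mixed.
2 is strictly dominated by 3 (it gives Player I strictly more in every row), so Player II never plays it.
On the remaining 2×2 (T, B vs 1, 3):
Let Player I play T with probability p. Expected payoff against 1: 6p + (-6)(1−p) = 12p − 6; against 3: (-5)p + (-2)(1−p) = −3p − 2.
Setting these equal: 12p − 6 = −3p − 2 ⇒ 15p = 4 ⇒ p = 4/15, and the value is (12)·(4/15) − 6 = -14/5.
For Player II: with q = P(1), equating T's and B's payoffs gives 11q − 5 = −4q − 2 ⇒ q = 1/5.

-14/5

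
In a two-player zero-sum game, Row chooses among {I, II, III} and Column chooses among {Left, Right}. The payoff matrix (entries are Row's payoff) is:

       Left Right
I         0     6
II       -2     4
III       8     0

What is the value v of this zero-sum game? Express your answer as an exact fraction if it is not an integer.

24/7

Row minima: I → 0, II → -2, III → 0; maximin = 0.
Column maxima: Left → 8, Right → 6; minimax = 6.
0 ≠ 6, so there is no saddle point; optimal play is mixed.
II is strictly dominated by I, so Row never plays it.
On the remaining 2×2 (I, III vs Left, Right):
Let Row play I with probability p. Expected payoff against Left: 0p + 8(1−p) = −8p + 8; against Right: 6p + 0(1−p) = 6p.
Setting these equal: −8p + 8 = 6p ⇒ −14p = -8 ⇒ p = 4/7, and the value is (-8)·(4/7) + 8 = 24/7.
For Column: with q = P(Left), equating I's and III's payoffs gives −6q + 6 = 8q ⇒ q = 3/7.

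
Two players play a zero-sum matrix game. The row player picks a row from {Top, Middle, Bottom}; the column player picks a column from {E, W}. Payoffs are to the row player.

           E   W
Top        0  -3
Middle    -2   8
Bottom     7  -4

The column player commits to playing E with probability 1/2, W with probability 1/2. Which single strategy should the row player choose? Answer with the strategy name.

Expected payoff of Top: (1/2)·0 + (1/2)·(-3) = -3/2.
Expected payoff of Middle: (1/2)·(-2) + (1/2)·8 = 3.
Expected payoff of Bottom: (1/2)·7 + (1/2)·(-4) = 3/2.
The largest is 3, so the row player's best response is Middle.

Middle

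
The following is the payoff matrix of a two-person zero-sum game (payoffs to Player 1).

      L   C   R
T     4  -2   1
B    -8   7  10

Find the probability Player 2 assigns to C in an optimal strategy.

Row minima: T → -2, B → -8; maximin = -2.
Column maxima: L → 4, C → 7, R → 10; minimax = 4.
-2 ≠ 4, so there is no saddle point; optimal play is mixed.
R is strictly dominated by C (it gives Player 1 strictly more in every row), so Player 2 never plays it.
On the remaining 2×2 (T, B vs L, C):
Let Player 1 play T with probability p. Expected payoff against L: 4p + (-8)(1−p) = 12p − 8; against C: (-2)p + 7(1−p) = −9p + 7.
Setting these equal: 12p − 8 = −9p + 7 ⇒ 21p = 15 ⇒ p = 5/7, and the value is (12)·(5/7) − 8 = 4/7.
For Player 2: with q = P(L), equating T's and B's payoffs gives 6q − 2 = −15q + 7 ⇒ q = 3/7.

4/7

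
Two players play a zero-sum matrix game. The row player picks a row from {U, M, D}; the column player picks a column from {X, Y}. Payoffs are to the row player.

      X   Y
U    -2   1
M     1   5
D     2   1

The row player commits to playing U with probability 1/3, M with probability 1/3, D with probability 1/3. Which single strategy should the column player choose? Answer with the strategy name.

If the column player plays X, the row player's expected payoff is (1/3)·(-2) + (1/3)·1 + (1/3)·2 = 1/3.
If the column player plays Y, the row player's expected payoff is (1/3)·1 + (1/3)·5 + (1/3)·1 = 7/3.
The column player minimizes the row player's payoff; the smallest is 1/3, so the best response is X.

X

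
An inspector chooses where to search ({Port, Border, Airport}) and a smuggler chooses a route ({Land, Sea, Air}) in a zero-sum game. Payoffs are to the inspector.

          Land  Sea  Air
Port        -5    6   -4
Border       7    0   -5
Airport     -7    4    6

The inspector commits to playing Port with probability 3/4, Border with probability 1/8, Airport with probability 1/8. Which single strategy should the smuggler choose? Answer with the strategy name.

If the smuggler plays Land, the inspector's expected payoff is (3/4)·(-5) + (1/8)·7 + (1/8)·(-7) = -15/4.
If the smuggler plays Sea, the inspector's expected payoff is (3/4)·6 + (1/8)·0 + (1/8)·4 = 5.
If the smuggler plays Air, the inspector's expected payoff is (3/4)·(-4) + (1/8)·(-5) + (1/8)·6 = -23/8.
The smuggler minimizes the inspector's payoff; the smallest is -15/4, so the best response is Land.

Land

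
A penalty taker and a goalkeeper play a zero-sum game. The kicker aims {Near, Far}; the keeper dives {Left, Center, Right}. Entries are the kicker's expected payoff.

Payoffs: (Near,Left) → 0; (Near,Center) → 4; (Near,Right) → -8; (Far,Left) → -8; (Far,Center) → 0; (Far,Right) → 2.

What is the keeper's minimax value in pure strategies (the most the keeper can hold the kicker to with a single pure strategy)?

0

Column maxima: Left → 0, Center → 4, Right → 2.
The smallest of these is 0.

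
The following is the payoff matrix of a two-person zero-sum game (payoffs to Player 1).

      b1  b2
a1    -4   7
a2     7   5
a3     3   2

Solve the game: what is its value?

Row minima: a1 → -4, a2 → 5, a3 → 2; maximin = 5.
Column maxima: b1 → 7, b2 → 7; minimax = 7.
5 ≠ 7, so there is no saddle point; optimal play is mixed.
a3 is strictly dominated by a2, so Player 1 never plays it.
On the remaining 2×2 (a1, a2 vs b1, b2):
Let Player 1 play a1 with probability p. Expected payoff against b1: (-4)p + 7(1−p) = −11p + 7; against b2: 7p + 5(1−p) = 2p + 5.
Setting these equal: −11p + 7 = 2p + 5 ⇒ −13p = -2 ⇒ p = 2/13, and the value is (-11)·(2/13) + 7 = 69/13.
For Player 2: with q = P(b1), equating a1's and a2's payoffs gives −11q + 7 = 2q + 5 ⇒ q = 2/13.

69/13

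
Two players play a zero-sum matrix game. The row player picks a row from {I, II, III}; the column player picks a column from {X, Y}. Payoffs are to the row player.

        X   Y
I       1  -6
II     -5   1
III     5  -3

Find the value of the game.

Row minima: I → -6, II → -5, III → -3; maximin = -3.
Column maxima: X → 5, Y → 1; minimax = 1.
-3 ≠ 1, so there is no saddle point; optimal play is mixed.
I is strictly dominated by III, so the row player never plays it.
On the remaining 2×2 (II, III vs X, Y):
Let the row player play II with probability p. Expected payoff against X: (-5)p + 5(1−p) = −10p + 5; against Y: 1p + (-3)(1−p) = 4p − 3.
Setting these equal: −10p + 5 = 4p − 3 ⇒ −14p = -8 ⇒ p = 4/7, and the value is (-10)·(4/7) + 5 = -5/7.
For the column player: with q = P(X), equating II's and III's payoffs gives −6q + 1 = 8q − 3 ⇒ q = 2/7.

-5/7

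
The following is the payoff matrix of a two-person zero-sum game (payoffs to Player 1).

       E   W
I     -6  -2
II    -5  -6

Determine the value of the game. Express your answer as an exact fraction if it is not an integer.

Row minima: I → -6, II → -6; maximin = -6.
Column maxima: E → -5, W → -2; minimax = -5.
-6 ≠ -5, so there is no saddle point; optimal play is mixed.
Let Player 1 play I with probability p. Expected payoff against E: (-6)p + (-5)(1−p) = −p − 5; against W: (-2)p + (-6)(1−p) = 4p − 6.
Setting these equal: −p − 5 = 4p − 6 ⇒ −5p = -1 ⇒ p = 1/5, and the value is (-1)·(1/5) − 5 = -26/5.
For Player 2: with q = P(E), equating I's and II's payoffs gives −4q − 2 = q − 6 ⇒ q = 4/5.

-26/5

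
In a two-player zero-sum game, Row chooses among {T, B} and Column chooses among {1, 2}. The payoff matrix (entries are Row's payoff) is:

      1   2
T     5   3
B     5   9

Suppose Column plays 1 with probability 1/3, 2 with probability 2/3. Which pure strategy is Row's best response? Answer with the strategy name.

Expected payoff of T: (1/3)·5 + (2/3)·3 = 11/3.
Expected payoff of B: (1/3)·5 + (2/3)·9 = 23/3.
The largest is 23/3, so Row's best response is B.

B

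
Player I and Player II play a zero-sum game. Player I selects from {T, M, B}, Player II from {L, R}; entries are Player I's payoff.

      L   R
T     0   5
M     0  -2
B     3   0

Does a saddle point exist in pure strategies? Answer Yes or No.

No

Row minima: T → 0, M → -2, B → 0; maximin = 0.
Column maxima: L → 3, R → 5; minimax = 3.
0 ≠ 3, so no pure-strategy equilibrium exists.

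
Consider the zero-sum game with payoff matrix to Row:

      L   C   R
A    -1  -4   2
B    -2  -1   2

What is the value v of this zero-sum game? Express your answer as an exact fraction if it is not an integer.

-7/4

Row minima: A → -4, B → -2; maximin = -2.
Column maxima: L → -1, C → -1, R → 2; minimax = -1.
-2 ≠ -1, so there is no saddle point; optimal play is mixed.
R is strictly dominated by L (it gives Row strictly more in every row), so Column never plays it.
On the remaining 2×2 (A, B vs L, C):
Let Row play A with probability p. Expected payoff against L: (-1)p + (-2)(1−p) = p − 2; against C: (-4)p + (-1)(1−p) = −3p − 1.
Setting these equal: p − 2 = −3p − 1 ⇒ 4p = 1 ⇒ p = 1/4, and the value is (1)·(1/4) − 2 = -7/4.
For Column: with q = P(L), equating A's and B's payoffs gives 3q − 4 = −q − 1 ⇒ q = 3/4.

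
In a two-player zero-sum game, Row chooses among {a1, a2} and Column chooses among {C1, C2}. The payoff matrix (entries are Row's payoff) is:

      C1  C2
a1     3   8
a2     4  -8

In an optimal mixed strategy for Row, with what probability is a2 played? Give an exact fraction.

Row minima: a1 → 3, a2 → -8; maximin = 3.
Column maxima: C1 → 4, C2 → 8; minimax = 4.
3 ≠ 4, so there is no saddle point; optimal play is mixed.
Let Row play a1 with probability p. Expected payoff against C1: 3p + 4(1−p) = −p + 4; against C2: 8p + (-8)(1−p) = 16p − 8.
Setting these equal: −p + 4 = 16p − 8 ⇒ −17p = -12 ⇒ p = 12/17, and the value is (-1)·(12/17) + 4 = 56/17.
For Column: with q = P(C1), equating a1's and a2's payoffs gives −5q + 8 = 12q − 8 ⇒ q = 16/17.

5/17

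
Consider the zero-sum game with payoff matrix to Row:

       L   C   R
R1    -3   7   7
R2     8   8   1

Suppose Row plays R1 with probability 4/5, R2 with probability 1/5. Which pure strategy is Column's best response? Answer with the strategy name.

If Column plays L, Row's expected payoff is (4/5)·(-3) + (1/5)·8 = -4/5.
If Column plays C, Row's expected payoff is (4/5)·7 + (1/5)·8 = 36/5.
If Column plays R, Row's expected payoff is (4/5)·7 + (1/5)·1 = 29/5.
Column minimizes Row's payoff; the smallest is -4/5, so the best response is L.

L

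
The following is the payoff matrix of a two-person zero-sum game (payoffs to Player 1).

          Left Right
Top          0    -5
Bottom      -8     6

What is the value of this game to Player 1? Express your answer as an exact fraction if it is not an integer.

-40/19

Row minima: Top → -5, Bottom → -8; maximin = -5.
Column maxima: Left → 0, Right → 6; minimax = 0.
-5 ≠ 0, so there is no saddle point; optimal play is mixed.
Let Player 1 play Top with probability p. Expected payoff against Left: 0p + (-8)(1−p) = 8p − 8; against Right: (-5)p + 6(1−p) = −11p + 6.
Setting these equal: 8p − 8 = −11p + 6 ⇒ 19p = 14 ⇒ p = 14/19, and the value is (8)·(14/19) − 8 = -40/19.
For Player 2: with q = P(Left), equating Top's and Bottom's payoffs gives 5q − 5 = −14q + 6 ⇒ q = 11/19.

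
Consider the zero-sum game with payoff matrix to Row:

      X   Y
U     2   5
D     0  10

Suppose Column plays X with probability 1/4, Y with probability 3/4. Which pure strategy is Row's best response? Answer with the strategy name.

D

Expected payoff of U: (1/4)·2 + (3/4)·5 = 17/4.
Expected payoff of D: (1/4)·0 + (3/4)·10 = 15/2.
The largest is 15/2, so Row's best response is D.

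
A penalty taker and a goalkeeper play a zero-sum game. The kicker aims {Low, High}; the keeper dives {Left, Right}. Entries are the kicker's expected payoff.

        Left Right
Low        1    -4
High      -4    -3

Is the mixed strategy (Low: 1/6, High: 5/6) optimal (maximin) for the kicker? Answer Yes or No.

Against Left this mix gives (1/6)·1 + (5/6)·(-4) = -19/6.
Against Right this mix gives (1/6)·(-4) + (5/6)·(-3) = -19/6.
All of the keeper's active replies (Left, Right) yield -19/6, and no column does worse for the kicker. The mix makes the keeper indifferent and guarantees -19/6, so it is optimal.

Yes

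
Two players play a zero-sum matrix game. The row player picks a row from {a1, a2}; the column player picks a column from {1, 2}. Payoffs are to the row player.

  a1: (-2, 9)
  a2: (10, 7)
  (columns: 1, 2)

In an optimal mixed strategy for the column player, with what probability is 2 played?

Row minima: a1 → -2, a2 → 7; maximin = 7.
Column maxima: 1 → 10, 2 → 9; minimax = 9.
7 ≠ 9, so there is no saddle point; optimal play is mixed.
Let the row player play a1 with probability p. Expected payoff against 1: (-2)p + 10(1−p) = −12p + 10; against 2: 9p + 7(1−p) = 2p + 7.
Setting these equal: −12p + 10 = 2p + 7 ⇒ −14p = -3 ⇒ p = 3/14, and the value is (-12)·(3/14) + 10 = 52/7.
For the column player: with q = P(1), equating a1's and a2's payoffs gives −11q + 9 = 3q + 7 ⇒ q = 1/7.

6/7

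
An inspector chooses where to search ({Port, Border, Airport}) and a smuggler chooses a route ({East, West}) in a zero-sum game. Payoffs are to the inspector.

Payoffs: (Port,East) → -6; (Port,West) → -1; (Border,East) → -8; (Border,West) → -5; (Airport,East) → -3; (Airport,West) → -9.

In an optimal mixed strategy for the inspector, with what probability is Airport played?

5/11

Row minima: Port → -6, Border → -8, Airport → -9; maximin = -6.
Column maxima: East → -3, West → -1; minimax = -3.
-6 ≠ -3, so there is no saddle point; optimal play is mixed.
Border is strictly dominated by Port, so the inspector never plays it.
On the remaining 2×2 (Port, Airport vs East, West):
Let the inspector play Port with probability p. Expected payoff against East: (-6)p + (-3)(1−p) = −3p − 3; against West: (-1)p + (-9)(1−p) = 8p − 9.
Setting these equal: −3p − 3 = 8p − 9 ⇒ −11p = -6 ⇒ p = 6/11, and the value is (-3)·(6/11) − 3 = -51/11.
For the smuggler: with q = P(East), equating Port's and Airport's payoffs gives −5q − 1 = 6q − 9 ⇒ q = 8/11.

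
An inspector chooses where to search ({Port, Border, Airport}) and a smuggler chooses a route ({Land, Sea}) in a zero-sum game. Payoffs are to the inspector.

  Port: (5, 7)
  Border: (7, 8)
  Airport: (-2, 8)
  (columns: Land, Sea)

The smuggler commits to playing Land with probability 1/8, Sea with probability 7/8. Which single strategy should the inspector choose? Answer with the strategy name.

Expected payoff of Port: (1/8)·5 + (7/8)·7 = 27/4.
Expected payoff of Border: (1/8)·7 + (7/8)·8 = 63/8.
Expected payoff of Airport: (1/8)·(-2) + (7/8)·8 = 27/4.
The largest is 63/8, so the inspector's best response is Border.

Border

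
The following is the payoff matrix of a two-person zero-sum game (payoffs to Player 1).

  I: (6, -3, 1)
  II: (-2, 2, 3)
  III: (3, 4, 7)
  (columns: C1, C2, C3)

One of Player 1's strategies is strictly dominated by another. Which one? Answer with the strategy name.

III gives a strictly higher payoff than II against every column: 3 > -2, 4 > 2, 7 > 3.
So II is strictly dominated and Player 1 never plays it.

II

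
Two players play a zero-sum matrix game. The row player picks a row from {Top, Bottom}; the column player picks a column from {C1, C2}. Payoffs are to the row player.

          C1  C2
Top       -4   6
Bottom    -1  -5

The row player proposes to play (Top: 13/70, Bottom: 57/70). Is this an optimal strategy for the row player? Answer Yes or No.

Against C1 this mix gives (13/70)·(-4) + (57/70)·(-1) = -109/70.
Against C2 this mix gives (13/70)·6 + (57/70)·(-5) = -207/70.
The column player will play C2, holding the row player to -207/70. Shifting weight toward the row that does better against C2 would raise this floor (the equalizing mix achieves -13/7 against both C2 and C1), so the proposed strategy is not optimal.

No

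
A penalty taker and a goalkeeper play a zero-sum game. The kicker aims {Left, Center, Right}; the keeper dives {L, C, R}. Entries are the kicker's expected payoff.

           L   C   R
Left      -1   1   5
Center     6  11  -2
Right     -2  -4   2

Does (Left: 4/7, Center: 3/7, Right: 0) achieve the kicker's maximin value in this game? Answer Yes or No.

Yes

Against L this mix gives (4/7)·(-1) + (3/7)·6 = 2.
Against C this mix gives (4/7)·1 + (3/7)·11 = 37/7.
Against R this mix gives (4/7)·5 + (3/7)·(-2) = 2.
All of the keeper's active replies (L, R) yield 2, and no column does worse for the kicker. The mix makes the keeper indifferent and guarantees 2, so it is optimal.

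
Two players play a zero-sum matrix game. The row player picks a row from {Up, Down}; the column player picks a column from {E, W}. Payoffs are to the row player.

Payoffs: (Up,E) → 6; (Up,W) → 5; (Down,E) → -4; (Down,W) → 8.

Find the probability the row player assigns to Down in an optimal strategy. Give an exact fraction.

1/13

Row minima: Up → 5, Down → -4; maximin = 5.
Column maxima: E → 6, W → 8; minimax = 6.
5 ≠ 6, so there is no saddle point; optimal play is mixed.
Let the row player play Up with probability p. Expected payoff against E: 6p + (-4)(1−p) = 10p − 4; against W: 5p + 8(1−p) = −3p + 8.
Setting these equal: 10p − 4 = −3p + 8 ⇒ 13p = 12 ⇒ p = 12/13, and the value is (10)·(12/13) − 4 = 68/13.
For the column player: with q = P(E), equating Up's and Down's payoffs gives q + 5 = −12q + 8 ⇒ q = 3/13.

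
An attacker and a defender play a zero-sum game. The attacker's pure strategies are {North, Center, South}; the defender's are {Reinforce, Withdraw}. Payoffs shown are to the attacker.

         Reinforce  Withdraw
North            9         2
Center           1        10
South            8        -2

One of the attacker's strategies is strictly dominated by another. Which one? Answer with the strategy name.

North gives a strictly higher payoff than South against every column: 9 > 8, 2 > -2.
So South is strictly dominated and the attacker never plays it.

South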